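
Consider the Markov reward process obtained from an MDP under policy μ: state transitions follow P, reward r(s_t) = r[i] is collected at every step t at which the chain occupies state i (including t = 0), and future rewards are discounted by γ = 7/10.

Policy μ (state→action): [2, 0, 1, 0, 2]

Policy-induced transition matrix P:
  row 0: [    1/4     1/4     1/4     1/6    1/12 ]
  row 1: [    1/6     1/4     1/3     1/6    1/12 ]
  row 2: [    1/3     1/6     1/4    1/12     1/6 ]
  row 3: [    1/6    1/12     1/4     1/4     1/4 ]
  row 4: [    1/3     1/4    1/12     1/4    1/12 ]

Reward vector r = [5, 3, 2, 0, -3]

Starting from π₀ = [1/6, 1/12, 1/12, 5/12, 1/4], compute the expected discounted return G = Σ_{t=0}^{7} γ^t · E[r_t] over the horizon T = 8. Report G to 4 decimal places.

t=0: π = [0.1667, 0.0833, 0.0833, 0.4167, 0.2500], E[r] = 0.5000, γ^t·E[r] = 0.500000, running G = 0.500000
t=1: π = [0.2361, 0.1736, 0.2153, 0.2153, 0.1597], E[r] = 1.6528, γ^t·E[r] = 1.156944, running G = 1.656944
t=2: π = [0.2488, 0.1962, 0.2378, 0.1800, 0.1372], E[r] = 1.8970, γ^t·E[r] = 0.929525, running G = 2.586470
t=3: π = [0.2499, 0.2002, 0.2435, 0.1733, 0.1332], E[r] = 1.9376, γ^t·E[r] = 0.664596, running G = 3.251065
t=4: π = [0.2503, 0.2008, 0.2445, 0.1719, 0.1325], E[r] = 1.9453, γ^t·E[r] = 0.467064, running G = 3.718129
t=5: π = [0.2504, 0.2010, 0.2447, 0.1717, 0.1324], E[r] = 1.9469, γ^t·E[r] = 0.327219, running G = 4.045348
t=6: π = [0.2504, 0.2010, 0.2447, 0.1716, 0.1323], E[r] = 1.9472, γ^t·E[r] = 0.229088, running G = 4.274436
t=7: π = [0.2504, 0.2010, 0.2447, 0.1716, 0.1323], E[r] = 1.9473, γ^t·E[r] = 0.160366, running G = 4.434801

G = 4.4348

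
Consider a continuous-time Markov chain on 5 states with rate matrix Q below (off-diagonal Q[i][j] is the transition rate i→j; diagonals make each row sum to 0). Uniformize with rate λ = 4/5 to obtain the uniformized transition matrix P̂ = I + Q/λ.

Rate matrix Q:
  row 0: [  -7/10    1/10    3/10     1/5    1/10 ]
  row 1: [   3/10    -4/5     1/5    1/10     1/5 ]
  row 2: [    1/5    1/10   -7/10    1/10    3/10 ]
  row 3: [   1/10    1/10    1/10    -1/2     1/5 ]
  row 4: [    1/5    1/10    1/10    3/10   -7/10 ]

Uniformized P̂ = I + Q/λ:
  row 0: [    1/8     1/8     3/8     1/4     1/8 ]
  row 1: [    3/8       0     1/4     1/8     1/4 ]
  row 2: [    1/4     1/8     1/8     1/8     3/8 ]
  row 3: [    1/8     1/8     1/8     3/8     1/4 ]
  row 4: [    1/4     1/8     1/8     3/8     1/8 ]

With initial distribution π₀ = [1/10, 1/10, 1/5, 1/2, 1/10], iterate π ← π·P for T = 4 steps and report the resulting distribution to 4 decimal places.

t=0: π = [0.1000, 0.1000, 0.2000, 0.5000, 0.1000]
t=1: π = [0.1875, 0.1125, 0.1625, 0.2875, 0.2500]
t=2: π = [0.2047, 0.1109, 0.1859, 0.2828, 0.2156]
t=3: π = [0.2029, 0.1111, 0.1900, 0.2752, 0.2207]
t=4: π = [0.2041, 0.1111, 0.1896, 0.2743, 0.2208]

π = [0.2041, 0.1111, 0.1896, 0.2743, 0.2208]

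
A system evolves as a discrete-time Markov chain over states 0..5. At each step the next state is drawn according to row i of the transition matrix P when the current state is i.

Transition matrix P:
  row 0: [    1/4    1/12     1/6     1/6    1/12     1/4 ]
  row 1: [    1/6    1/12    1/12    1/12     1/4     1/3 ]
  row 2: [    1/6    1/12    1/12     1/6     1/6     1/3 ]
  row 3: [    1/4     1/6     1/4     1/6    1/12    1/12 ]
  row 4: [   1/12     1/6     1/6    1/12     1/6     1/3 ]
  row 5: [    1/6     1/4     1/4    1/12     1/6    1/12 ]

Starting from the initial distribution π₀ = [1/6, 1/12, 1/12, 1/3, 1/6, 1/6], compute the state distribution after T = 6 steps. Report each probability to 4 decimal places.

π = [0.1790, 0.1447, 0.1698, 0.1226, 0.1536, 0.2303]

t=0: π = [0.1667, 0.0833, 0.0833, 0.3333, 0.1667, 0.1667]
t=1: π = [0.1944, 0.1528, 0.1944, 0.1319, 0.1319, 0.1944]
t=2: π = [0.1829, 0.1377, 0.1649, 0.1267, 0.1522, 0.2355]
t=3: π = [0.1798, 0.1458, 0.1716, 0.1229, 0.1523, 0.2275]
t=4: π = [0.1792, 0.1442, 0.1694, 0.1229, 0.1536, 0.2308]
t=5: π = [0.1790, 0.1448, 0.1700, 0.1226, 0.1535, 0.2300]
t=6: π = [0.1790, 0.1447, 0.1698, 0.1226, 0.1536, 0.2303]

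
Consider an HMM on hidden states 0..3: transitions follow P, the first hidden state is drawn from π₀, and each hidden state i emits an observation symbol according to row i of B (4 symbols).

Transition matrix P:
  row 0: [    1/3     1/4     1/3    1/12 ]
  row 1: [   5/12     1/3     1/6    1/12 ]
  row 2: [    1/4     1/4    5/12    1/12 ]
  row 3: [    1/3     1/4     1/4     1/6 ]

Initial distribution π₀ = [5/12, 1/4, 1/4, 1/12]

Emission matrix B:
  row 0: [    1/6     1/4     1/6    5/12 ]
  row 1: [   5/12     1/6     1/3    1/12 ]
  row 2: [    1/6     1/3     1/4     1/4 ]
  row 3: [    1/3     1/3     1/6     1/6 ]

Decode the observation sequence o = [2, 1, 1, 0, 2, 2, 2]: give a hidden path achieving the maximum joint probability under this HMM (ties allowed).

path = [2, 2, 2, 1, 1, 1, 1]

t=0: δ = [6.944e-02, 8.333e-02, 6.250e-02, 1.389e-02]  (obs o_0=2)
t=1: δ = [8.681e-03, 4.630e-03, 8.681e-03, 2.315e-03]  ψ = [1, 1, 2, 1]  (obs o_1=1)
t=2: δ = [7.234e-04, 3.617e-04, 1.206e-03, 2.411e-04]  ψ = [0, 0, 2, 0]  (obs o_2=1)
t=3: δ = [5.023e-05, 1.256e-04, 8.372e-05, 3.349e-05]  ψ = [2, 2, 2, 2]  (obs o_3=0)
t=4: δ = [8.721e-06, 1.395e-05, 8.721e-06, 1.744e-06]  ψ = [1, 1, 2, 1]  (obs o_4=2)
t=5: δ = [9.690e-07, 1.550e-06, 9.085e-07, 1.938e-07]  ψ = [1, 1, 2, 1]  (obs o_5=2)
t=6: δ = [1.077e-07, 1.723e-07, 9.463e-08, 2.153e-08]  ψ = [1, 1, 2, 1]  (obs o_6=2)
backtrack: best end state = 1; path = [2, 2, 2, 1, 1, 1, 1]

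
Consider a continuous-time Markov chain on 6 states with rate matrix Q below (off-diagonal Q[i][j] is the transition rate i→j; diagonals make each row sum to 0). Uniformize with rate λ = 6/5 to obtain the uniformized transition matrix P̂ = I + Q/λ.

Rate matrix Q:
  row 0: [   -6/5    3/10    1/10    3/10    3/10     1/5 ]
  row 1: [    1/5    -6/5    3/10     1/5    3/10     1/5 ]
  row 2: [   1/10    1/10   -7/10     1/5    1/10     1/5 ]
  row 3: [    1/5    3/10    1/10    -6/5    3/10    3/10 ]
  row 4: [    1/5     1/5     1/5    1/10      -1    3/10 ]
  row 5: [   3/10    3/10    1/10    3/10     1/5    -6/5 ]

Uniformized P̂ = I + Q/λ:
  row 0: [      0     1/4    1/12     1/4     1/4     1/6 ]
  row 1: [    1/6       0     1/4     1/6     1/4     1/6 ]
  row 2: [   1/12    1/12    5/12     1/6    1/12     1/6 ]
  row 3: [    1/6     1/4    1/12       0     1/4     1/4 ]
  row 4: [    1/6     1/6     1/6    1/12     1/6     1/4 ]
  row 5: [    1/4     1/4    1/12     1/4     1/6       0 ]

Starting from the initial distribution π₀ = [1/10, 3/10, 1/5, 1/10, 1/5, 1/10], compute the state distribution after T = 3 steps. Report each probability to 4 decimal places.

π = [0.1412, 0.1610, 0.1905, 0.1515, 0.1888, 0.1670]

t=0: π = [0.1000, 0.3000, 0.2000, 0.1000, 0.2000, 0.1000]
t=1: π = [0.1417, 0.1250, 0.2167, 0.1500, 0.1917, 0.1750]
t=2: π = [0.1396, 0.1667, 0.1924, 0.1521, 0.1833, 0.1660]
t=3: π = [0.1412, 0.1610, 0.1905, 0.1515, 0.1888, 0.1670]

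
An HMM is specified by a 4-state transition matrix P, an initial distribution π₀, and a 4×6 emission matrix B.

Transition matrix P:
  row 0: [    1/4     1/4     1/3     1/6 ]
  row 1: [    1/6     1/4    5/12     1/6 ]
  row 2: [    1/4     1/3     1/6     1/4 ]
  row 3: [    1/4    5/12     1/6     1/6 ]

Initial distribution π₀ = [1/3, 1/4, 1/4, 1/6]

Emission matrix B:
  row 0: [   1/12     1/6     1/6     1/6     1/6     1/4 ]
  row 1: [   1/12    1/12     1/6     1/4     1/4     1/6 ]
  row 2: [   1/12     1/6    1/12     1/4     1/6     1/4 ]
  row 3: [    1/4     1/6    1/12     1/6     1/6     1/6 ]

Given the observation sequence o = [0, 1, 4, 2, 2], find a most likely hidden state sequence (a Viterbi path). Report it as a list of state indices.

path = [0, 2, 1, 2, 1]

t=0: δ = [2.778e-02, 2.083e-02, 2.083e-02, 4.167e-02]  (obs o_0=0)
t=1: δ = [1.736e-03, 1.447e-03, 1.543e-03, 1.157e-03]  ψ = [3, 3, 0, 3]  (obs o_1=1)
t=2: δ = [7.234e-05, 1.286e-04, 1.005e-04, 6.430e-05]  ψ = [0, 2, 1, 2]  (obs o_2=4)
t=3: δ = [4.186e-06, 5.582e-06, 4.465e-06, 2.093e-06]  ψ = [2, 2, 1, 2]  (obs o_3=2)
t=4: δ = [1.861e-07, 2.481e-07, 1.938e-07, 9.303e-08]  ψ = [2, 2, 1, 2]  (obs o_4=2)
backtrack: best end state = 1; path = [0, 2, 1, 2, 1]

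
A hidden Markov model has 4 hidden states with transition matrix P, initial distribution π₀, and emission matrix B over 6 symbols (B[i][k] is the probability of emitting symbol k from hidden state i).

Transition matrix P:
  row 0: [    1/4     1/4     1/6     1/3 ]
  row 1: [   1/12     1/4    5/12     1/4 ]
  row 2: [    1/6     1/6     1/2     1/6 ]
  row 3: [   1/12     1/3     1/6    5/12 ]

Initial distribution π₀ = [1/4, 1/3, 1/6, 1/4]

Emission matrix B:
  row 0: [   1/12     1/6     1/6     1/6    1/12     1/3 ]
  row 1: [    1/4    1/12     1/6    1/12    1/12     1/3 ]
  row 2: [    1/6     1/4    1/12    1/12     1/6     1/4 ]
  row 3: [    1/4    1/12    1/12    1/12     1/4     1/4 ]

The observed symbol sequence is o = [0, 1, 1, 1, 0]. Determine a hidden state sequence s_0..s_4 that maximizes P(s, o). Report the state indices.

path = [1, 2, 2, 2, 2]

t=0: δ = [2.083e-02, 8.333e-02, 2.778e-02, 6.250e-02]  (obs o_0=0)
t=1: δ = [1.157e-03, 1.736e-03, 8.681e-03, 2.170e-03]  ψ = [1, 1, 1, 3]  (obs o_1=1)
t=2: δ = [2.411e-04, 1.206e-04, 1.085e-03, 1.206e-04]  ψ = [2, 2, 2, 2]  (obs o_2=1)
t=3: δ = [3.014e-05, 1.507e-05, 1.356e-04, 1.507e-05]  ψ = [2, 2, 2, 2]  (obs o_3=1)
t=4: δ = [1.884e-06, 5.651e-06, 1.130e-05, 5.651e-06]  ψ = [2, 2, 2, 2]  (obs o_4=0)
backtrack: best end state = 2; path = [1, 2, 2, 2, 2]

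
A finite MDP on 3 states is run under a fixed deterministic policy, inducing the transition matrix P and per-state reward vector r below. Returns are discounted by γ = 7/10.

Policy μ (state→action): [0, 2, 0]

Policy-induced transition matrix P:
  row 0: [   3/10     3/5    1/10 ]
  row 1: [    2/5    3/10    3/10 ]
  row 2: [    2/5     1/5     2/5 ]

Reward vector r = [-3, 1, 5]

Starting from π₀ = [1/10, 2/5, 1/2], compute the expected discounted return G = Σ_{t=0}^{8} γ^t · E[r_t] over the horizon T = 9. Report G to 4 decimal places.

t=0: π = [0.1000, 0.4000, 0.5000], E[r] = 2.6000, γ^t·E[r] = 2.600000, running G = 2.600000
t=1: π = [0.3900, 0.2800, 0.3300], E[r] = 0.7600, γ^t·E[r] = 0.532000, running G = 3.132000
t=2: π = [0.3610, 0.3840, 0.2550], E[r] = 0.5760, γ^t·E[r] = 0.282240, running G = 3.414240
t=3: π = [0.3639, 0.3828, 0.2533], E[r] = 0.5576, γ^t·E[r] = 0.191257, running G = 3.605497
t=4: π = [0.3636, 0.3838, 0.2526], E[r] = 0.5558, γ^t·E[r] = 0.133438, running G = 3.738935
t=5: π = [0.3636, 0.3838, 0.2525], E[r] = 0.5556, γ^t·E[r] = 0.093376, running G = 3.832310
t=6: π = [0.3636, 0.3838, 0.2525], E[r] = 0.5556, γ^t·E[r] = 0.065361, running G = 3.897671
t=7: π = [0.3636, 0.3838, 0.2525], E[r] = 0.5556, γ^t·E[r] = 0.045752, running G = 3.943424
t=8: π = [0.3636, 0.3838, 0.2525], E[r] = 0.5556, γ^t·E[r] = 0.032027, running G = 3.975450

G = 3.9755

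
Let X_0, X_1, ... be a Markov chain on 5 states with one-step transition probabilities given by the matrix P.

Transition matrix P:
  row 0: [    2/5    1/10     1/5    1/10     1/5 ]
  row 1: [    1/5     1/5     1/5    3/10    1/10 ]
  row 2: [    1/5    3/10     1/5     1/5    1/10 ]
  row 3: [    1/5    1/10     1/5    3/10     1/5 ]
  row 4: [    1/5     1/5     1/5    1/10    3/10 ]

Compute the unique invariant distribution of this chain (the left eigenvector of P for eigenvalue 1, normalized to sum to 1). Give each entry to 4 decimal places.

π = [0.2500, 0.1756, 0.2000, 0.1939, 0.1805]

Balance equations π_j = Σ_i π_i·P[i][j]:
  π_0 = 2/5·π_0 + 1/5·π_1 + 1/5·π_2 + 1/5·π_3 + 1/5·π_4
  π_1 = 1/10·π_0 + 1/5·π_1 + 3/10·π_2 + 1/10·π_3 + 1/5·π_4
  π_2 = 1/5·π_0 + 1/5·π_1 + 1/5·π_2 + 1/5·π_3 + 1/5·π_4
  π_3 = 1/10·π_0 + 3/10·π_1 + 1/5·π_2 + 3/10·π_3 + 1/10·π_4
  normalize: π_0 + π_1 + π_2 + π_3 + π_4 = 1
Solving the linear system gives exactly π = [1/4, 36/205, 1/5, 159/820, 37/205].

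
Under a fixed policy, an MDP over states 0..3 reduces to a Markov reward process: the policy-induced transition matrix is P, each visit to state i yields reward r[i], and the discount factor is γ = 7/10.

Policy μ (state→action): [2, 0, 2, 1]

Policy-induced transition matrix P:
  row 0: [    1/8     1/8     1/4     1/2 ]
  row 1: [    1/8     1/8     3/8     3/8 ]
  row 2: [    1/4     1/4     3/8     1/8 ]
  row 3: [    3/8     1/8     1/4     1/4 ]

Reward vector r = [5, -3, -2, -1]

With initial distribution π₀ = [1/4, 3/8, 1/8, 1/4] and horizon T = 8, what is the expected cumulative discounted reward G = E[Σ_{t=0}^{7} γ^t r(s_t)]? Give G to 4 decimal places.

G = -0.9162

t=0: π = [0.2500, 0.3750, 0.1250, 0.2500], E[r] = -0.3750, γ^t·E[r] = -0.375000, running G = -0.375000
t=1: π = [0.2031, 0.1406, 0.3125, 0.3438], E[r] = -0.3750, γ^t·E[r] = -0.262500, running G = -0.637500
t=2: π = [0.2500, 0.1641, 0.3066, 0.2793], E[r] = -0.1348, γ^t·E[r] = -0.066035, running G = -0.703535
t=3: π = [0.2332, 0.1633, 0.3088, 0.2947], E[r] = -0.2366, γ^t·E[r] = -0.081144, running G = -0.784679
t=4: π = [0.2373, 0.1636, 0.3090, 0.2901], E[r] = -0.2126, γ^t·E[r] = -0.051042, running G = -0.835721
t=5: π = [0.2362, 0.1636, 0.3091, 0.2911], E[r] = -0.2194, γ^t·E[r] = -0.036878, running G = -0.872599
t=6: π = [0.2364, 0.1636, 0.3091, 0.2909], E[r] = -0.2178, γ^t·E[r] = -0.025628, running G = -0.898227
t=7: π = [0.2364, 0.1636, 0.3091, 0.2909], E[r] = -0.2183, γ^t·E[r] = -0.017975, running G = -0.916202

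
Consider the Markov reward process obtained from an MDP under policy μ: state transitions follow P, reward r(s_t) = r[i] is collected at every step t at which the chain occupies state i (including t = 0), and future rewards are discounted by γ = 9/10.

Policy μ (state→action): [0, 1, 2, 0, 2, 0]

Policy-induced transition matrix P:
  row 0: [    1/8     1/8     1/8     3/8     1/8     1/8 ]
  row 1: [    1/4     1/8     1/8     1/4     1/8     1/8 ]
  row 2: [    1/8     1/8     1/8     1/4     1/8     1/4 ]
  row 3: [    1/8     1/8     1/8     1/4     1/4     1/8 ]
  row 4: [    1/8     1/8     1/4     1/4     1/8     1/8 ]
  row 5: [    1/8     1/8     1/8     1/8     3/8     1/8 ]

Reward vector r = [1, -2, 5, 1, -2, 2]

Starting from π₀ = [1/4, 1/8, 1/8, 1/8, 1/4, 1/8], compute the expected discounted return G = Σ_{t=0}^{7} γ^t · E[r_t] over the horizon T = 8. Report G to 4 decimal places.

G = 4.2689

t=0: π = [0.2500, 0.1250, 0.1250, 0.1250, 0.2500, 0.1250], E[r] = 0.5000, γ^t·E[r] = 0.500000, running G = 0.500000
t=1: π = [0.1406, 0.1250, 0.1563, 0.2656, 0.1719, 0.1406], E[r] = 0.8750, γ^t·E[r] = 0.787500, running G = 1.287500
t=2: π = [0.1406, 0.1250, 0.1465, 0.2500, 0.1934, 0.1445], E[r] = 0.7754, γ^t·E[r] = 0.628066, running G = 1.915566
t=3: π = [0.1406, 0.1250, 0.1492, 0.2495, 0.1924, 0.1433], E[r] = 0.7878, γ^t·E[r] = 0.574337, running G = 2.489903
t=4: π = [0.1406, 0.1250, 0.1490, 0.2497, 0.1920, 0.1436], E[r] = 0.7888, γ^t·E[r] = 0.517524, running G = 3.007427
t=5: π = [0.1406, 0.1250, 0.1490, 0.2496, 0.1921, 0.1436], E[r] = 0.7883, γ^t·E[r] = 0.465472, running G = 3.472899
t=6: π = [0.1406, 0.1250, 0.1490, 0.2496, 0.1921, 0.1436], E[r] = 0.7884, γ^t·E[r] = 0.418963, running G = 3.891862
t=7: π = [0.1406, 0.1250, 0.1490, 0.2496, 0.1921, 0.1436], E[r] = 0.7884, γ^t·E[r] = 0.377067, running G = 4.268929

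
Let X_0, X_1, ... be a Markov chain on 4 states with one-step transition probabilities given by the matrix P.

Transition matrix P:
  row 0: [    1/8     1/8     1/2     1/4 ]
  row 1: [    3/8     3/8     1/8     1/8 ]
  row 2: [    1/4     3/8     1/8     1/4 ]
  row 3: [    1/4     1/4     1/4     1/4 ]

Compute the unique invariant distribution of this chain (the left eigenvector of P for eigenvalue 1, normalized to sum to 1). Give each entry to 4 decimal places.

Balance equations π_j = Σ_i π_i·P[i][j]:
  π_0 = 1/8·π_0 + 3/8·π_1 + 1/4·π_2 + 1/4·π_3
  π_1 = 1/8·π_0 + 3/8·π_1 + 3/8·π_2 + 1/4·π_3
  π_2 = 1/2·π_0 + 1/8·π_1 + 1/8·π_2 + 1/4·π_3
  normalize: π_0 + π_1 + π_2 + π_3 = 1
Solving the linear system gives exactly π = [148/583, 166/583, 144/583, 125/583].

π = [0.2539, 0.2847, 0.2470, 0.2144]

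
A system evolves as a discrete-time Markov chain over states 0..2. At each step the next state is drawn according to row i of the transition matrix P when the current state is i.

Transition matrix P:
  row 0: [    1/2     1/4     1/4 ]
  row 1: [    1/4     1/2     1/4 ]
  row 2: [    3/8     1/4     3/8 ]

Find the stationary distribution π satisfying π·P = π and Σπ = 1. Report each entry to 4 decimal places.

Balance equations π_j = Σ_i π_i·P[i][j]:
  π_0 = 1/2·π_0 + 1/4·π_1 + 3/8·π_2
  π_1 = 1/4·π_0 + 1/2·π_1 + 1/4·π_2
  normalize: π_0 + π_1 + π_2 = 1
Solving the linear system gives exactly π = [8/21, 1/3, 2/7].

π = [0.3810, 0.3333, 0.2857]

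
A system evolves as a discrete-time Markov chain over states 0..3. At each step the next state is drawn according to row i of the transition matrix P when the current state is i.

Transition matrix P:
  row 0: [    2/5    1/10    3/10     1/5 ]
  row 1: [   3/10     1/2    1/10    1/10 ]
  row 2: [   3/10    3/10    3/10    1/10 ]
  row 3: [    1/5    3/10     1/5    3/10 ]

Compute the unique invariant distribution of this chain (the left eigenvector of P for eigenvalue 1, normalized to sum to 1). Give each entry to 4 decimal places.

Balance equations π_j = Σ_i π_i·P[i][j]:
  π_0 = 2/5·π_0 + 3/10·π_1 + 3/10·π_2 + 1/5·π_3
  π_1 = 1/10·π_0 + 1/2·π_1 + 3/10·π_2 + 3/10·π_3
  π_2 = 3/10·π_0 + 1/10·π_1 + 3/10·π_2 + 1/5·π_3
  normalize: π_0 + π_1 + π_2 + π_3 = 1
Solving the linear system gives exactly π = [23/73, 173/584, 131/584, 12/73].

π = [0.3151, 0.2962, 0.2243, 0.1644]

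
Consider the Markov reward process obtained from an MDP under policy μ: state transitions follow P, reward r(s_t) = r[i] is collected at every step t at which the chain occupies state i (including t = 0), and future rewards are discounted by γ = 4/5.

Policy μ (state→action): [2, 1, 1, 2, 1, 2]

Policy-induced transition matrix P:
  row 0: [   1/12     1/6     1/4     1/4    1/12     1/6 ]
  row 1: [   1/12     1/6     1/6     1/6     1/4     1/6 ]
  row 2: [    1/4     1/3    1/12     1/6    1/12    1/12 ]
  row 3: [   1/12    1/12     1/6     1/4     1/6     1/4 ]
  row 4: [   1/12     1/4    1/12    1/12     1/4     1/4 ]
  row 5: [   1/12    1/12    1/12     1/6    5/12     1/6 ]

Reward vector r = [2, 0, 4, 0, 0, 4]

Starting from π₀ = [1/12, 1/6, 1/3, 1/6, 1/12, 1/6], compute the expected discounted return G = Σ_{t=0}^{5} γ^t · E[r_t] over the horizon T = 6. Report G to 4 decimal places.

G = 6.1236

t=0: π = [0.0833, 0.1667, 0.3333, 0.1667, 0.0833, 0.1667], E[r] = 2.1667, γ^t·E[r] = 2.166667, running G = 2.166667
t=1: π = [0.1389, 0.2014, 0.1250, 0.1806, 0.1944, 0.1597], E[r] = 1.4167, γ^t·E[r] = 1.133333, running G = 3.300000
t=2: π = [0.1042, 0.1753, 0.1383, 0.1771, 0.2176, 0.1875], E[r] = 1.5116, γ^t·E[r] = 0.967407, running G = 4.267407
t=3: π = [0.1064, 0.1775, 0.1301, 0.1720, 0.2261, 0.1880], E[r] = 1.4851, γ^t·E[r] = 0.760395, running G = 5.027802
t=4: π = [0.1050, 0.1772, 0.1302, 0.1710, 0.2276, 0.1890], E[r] = 1.4868, γ^t·E[r] = 0.608974, running G = 5.636777
t=5: π = [0.1050, 0.1773, 0.1299, 0.1707, 0.2280, 0.1890], E[r] = 1.4856, γ^t·E[r] = 0.486807, running G = 6.123584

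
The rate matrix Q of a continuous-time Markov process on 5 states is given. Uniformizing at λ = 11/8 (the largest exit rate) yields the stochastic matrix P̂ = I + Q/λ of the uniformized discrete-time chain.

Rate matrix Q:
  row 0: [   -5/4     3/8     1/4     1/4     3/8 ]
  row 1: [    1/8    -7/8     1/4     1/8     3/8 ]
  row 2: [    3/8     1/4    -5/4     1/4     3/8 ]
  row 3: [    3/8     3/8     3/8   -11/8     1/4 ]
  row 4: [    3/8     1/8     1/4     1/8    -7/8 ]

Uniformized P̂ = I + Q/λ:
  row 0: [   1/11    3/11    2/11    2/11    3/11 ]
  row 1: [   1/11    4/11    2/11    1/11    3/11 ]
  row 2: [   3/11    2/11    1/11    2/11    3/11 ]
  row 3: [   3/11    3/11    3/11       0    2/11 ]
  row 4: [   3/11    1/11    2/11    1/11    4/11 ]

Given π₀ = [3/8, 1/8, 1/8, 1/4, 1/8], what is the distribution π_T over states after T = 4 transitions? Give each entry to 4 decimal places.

π = [0.1961, 0.2248, 0.1761, 0.1144, 0.2886]

t=0: π = [0.3750, 0.1250, 0.1250, 0.2500, 0.1250]
t=1: π = [0.1818, 0.2500, 0.1932, 0.1136, 0.2614]
t=2: π = [0.1942, 0.2304, 0.1746, 0.1147, 0.2862]
t=3: π = [0.1955, 0.2258, 0.1764, 0.1140, 0.2883]
t=4: π = [0.1961, 0.2248, 0.1761, 0.1144, 0.2886]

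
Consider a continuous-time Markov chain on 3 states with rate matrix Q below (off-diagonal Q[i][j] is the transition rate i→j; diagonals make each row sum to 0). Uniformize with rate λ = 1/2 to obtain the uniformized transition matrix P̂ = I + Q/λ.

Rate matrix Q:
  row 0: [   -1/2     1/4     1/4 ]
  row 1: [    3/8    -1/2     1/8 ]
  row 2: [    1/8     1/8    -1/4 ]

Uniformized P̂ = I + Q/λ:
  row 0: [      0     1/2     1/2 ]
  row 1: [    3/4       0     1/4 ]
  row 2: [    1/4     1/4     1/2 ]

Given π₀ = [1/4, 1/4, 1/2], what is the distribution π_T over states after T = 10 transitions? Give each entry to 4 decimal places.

t=0: π = [0.2500, 0.2500, 0.5000]
t=1: π = [0.3125, 0.2500, 0.4375]
t=2: π = [0.2969, 0.2656, 0.4375]
t=3: π = [0.3086, 0.2578, 0.4336]
t=4: π = [0.3018, 0.2627, 0.4355]
t=5: π = [0.3059, 0.2598, 0.4343]
t=6: π = [0.3034, 0.2615, 0.4351]
t=7: π = [0.3049, 0.2605, 0.4346]
t=8: π = [0.3040, 0.2611, 0.4349]
t=9: π = [0.3046, 0.2607, 0.4347]
t=10: π = [0.3042, 0.2610, 0.4348]

π = [0.3042, 0.2610, 0.4348]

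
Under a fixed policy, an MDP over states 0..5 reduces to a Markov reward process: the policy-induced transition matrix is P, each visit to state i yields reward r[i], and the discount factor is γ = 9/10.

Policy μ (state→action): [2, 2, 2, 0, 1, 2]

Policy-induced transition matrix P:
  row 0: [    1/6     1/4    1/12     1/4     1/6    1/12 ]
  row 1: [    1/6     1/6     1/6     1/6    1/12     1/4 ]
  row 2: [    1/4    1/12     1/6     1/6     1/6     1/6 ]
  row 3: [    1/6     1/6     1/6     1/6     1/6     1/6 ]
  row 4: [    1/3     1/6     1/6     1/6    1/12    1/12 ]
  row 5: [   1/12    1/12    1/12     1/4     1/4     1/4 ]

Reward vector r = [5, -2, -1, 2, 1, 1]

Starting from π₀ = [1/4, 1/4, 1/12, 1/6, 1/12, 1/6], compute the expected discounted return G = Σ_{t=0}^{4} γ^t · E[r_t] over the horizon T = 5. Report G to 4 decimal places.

G = 4.9244

t=0: π = [0.2500, 0.2500, 0.0833, 0.1667, 0.0833, 0.1667], E[r] = 1.2500, γ^t·E[r] = 1.250000, running G = 1.250000
t=1: π = [0.1736, 0.1667, 0.1319, 0.2014, 0.1528, 0.1736], E[r] = 1.1319, γ^t·E[r] = 1.018750, running G = 2.268750
t=2: π = [0.1887, 0.1557, 0.1377, 0.1956, 0.1545, 0.1678], E[r] = 1.2078, γ^t·E[r] = 0.978281, running G = 3.247031
t=3: π = [0.1899, 0.1569, 0.1370, 0.1964, 0.1548, 0.1650], E[r] = 1.2113, γ^t·E[r] = 0.883055, running G = 4.130086
t=4: π = [0.1901, 0.1573, 0.1371, 0.1962, 0.1544, 0.1648], E[r] = 1.2106, γ^t·E[r] = 0.794275, running G = 4.924361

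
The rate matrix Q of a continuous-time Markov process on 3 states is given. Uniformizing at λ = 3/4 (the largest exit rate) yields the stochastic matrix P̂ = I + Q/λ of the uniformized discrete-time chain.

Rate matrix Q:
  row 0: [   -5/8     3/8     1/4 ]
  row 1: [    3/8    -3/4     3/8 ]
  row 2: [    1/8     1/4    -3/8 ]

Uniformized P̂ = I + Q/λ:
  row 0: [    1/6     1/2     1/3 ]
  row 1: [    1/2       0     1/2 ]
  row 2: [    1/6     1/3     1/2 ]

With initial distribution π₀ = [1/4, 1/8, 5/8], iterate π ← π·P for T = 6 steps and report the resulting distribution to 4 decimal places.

π = [0.2617, 0.2815, 0.4568]

t=0: π = [0.2500, 0.1250, 0.6250]
t=1: π = [0.2083, 0.3333, 0.4583]
t=2: π = [0.2778, 0.2569, 0.4653]
t=3: π = [0.2523, 0.2940, 0.4537]
t=4: π = [0.2647, 0.2774, 0.4579]
t=5: π = [0.2591, 0.2850, 0.4559]
t=6: π = [0.2617, 0.2815, 0.4568]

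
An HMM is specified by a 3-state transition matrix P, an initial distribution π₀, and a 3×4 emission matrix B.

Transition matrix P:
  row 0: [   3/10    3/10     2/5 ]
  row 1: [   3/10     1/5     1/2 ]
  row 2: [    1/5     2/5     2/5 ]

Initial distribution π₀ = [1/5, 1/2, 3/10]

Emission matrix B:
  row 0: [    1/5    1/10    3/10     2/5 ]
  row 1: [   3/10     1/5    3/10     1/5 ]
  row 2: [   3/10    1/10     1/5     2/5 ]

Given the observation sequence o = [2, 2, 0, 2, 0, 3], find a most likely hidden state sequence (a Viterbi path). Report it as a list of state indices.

t=0: δ = [6.000e-02, 1.500e-01, 6.000e-02]  (obs o_0=2)
t=1: δ = [1.350e-02, 9.000e-03, 1.500e-02]  ψ = [1, 1, 1]  (obs o_1=2)
t=2: δ = [8.100e-04, 1.800e-03, 1.800e-03]  ψ = [0, 2, 2]  (obs o_2=0)
t=3: δ = [1.620e-04, 2.160e-04, 1.800e-04]  ψ = [1, 2, 1]  (obs o_3=2)
t=4: δ = [1.296e-05, 2.160e-05, 3.240e-05]  ψ = [1, 2, 1]  (obs o_4=0)
t=5: δ = [2.592e-06, 2.592e-06, 5.184e-06]  ψ = [1, 2, 2]  (obs o_5=3)
backtrack: best end state = 2; path = [1, 2, 2, 1, 2, 2]

path = [1, 2, 2, 1, 2, 2]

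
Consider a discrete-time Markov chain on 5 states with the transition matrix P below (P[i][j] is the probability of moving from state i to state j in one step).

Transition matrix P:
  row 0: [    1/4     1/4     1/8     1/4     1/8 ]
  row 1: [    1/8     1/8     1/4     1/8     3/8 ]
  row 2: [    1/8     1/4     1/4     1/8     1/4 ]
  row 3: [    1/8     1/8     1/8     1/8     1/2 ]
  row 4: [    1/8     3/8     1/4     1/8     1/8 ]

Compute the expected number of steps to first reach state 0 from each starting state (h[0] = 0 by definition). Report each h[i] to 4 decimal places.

First-step conditioning: h[0] = 0; for i ≠ 0, h[i] = 1 + Σ_k P[i][k]·h[k].
  h[1] = 1 + 1/8·h[1] + 1/4·h[2] + 1/8·h[3] + 3/8·h[4]
  h[2] = 1 + 1/4·h[1] + 1/4·h[2] + 1/8·h[3] + 1/4·h[4]
  h[3] = 1 + 1/8·h[1] + 1/8·h[2] + 1/8·h[3] + 1/2·h[4]
  h[4] = 1 + 3/8·h[1] + 1/4·h[2] + 1/8·h[3] + 1/8·h[4]
Solving the 4×4 linear system over states ≠ 0 gives exactly h = [0, 8, 8, 8, 8] (h[0] = 0 is the target).

h = [0.0000, 8.0000, 8.0000, 8.0000, 8.0000]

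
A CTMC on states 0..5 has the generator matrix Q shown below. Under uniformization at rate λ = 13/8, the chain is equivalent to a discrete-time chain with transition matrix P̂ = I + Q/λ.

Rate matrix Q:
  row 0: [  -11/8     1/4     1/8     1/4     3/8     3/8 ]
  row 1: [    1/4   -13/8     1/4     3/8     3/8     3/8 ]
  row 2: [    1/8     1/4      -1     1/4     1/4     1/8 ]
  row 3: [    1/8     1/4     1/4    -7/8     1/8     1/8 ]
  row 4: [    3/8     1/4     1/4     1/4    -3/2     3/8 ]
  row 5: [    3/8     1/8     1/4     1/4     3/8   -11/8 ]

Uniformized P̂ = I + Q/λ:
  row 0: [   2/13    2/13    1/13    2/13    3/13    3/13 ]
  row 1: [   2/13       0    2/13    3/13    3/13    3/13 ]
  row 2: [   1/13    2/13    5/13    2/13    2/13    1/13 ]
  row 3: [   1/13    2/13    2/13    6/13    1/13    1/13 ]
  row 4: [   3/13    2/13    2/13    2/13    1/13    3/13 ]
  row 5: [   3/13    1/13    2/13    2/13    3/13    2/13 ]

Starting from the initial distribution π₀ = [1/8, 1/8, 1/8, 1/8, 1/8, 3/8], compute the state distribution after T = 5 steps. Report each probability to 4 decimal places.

t=0: π = [0.1250, 0.1250, 0.1250, 0.1250, 0.1250, 0.3750]
t=1: π = [0.1731, 0.1058, 0.1731, 0.2019, 0.1827, 0.1635]
t=2: π = [0.1516, 0.1250, 0.1805, 0.2241, 0.1583, 0.1605]
t=3: π = [0.1472, 0.1223, 0.1838, 0.2324, 0.1581, 0.1562]
t=4: π = [0.1460, 0.1230, 0.1849, 0.2348, 0.1566, 0.1547]
t=5: π = [0.1455, 0.1230, 0.1853, 0.2355, 0.1563, 0.1543]

π = [0.1455, 0.1230, 0.1853, 0.2355, 0.1563, 0.1543]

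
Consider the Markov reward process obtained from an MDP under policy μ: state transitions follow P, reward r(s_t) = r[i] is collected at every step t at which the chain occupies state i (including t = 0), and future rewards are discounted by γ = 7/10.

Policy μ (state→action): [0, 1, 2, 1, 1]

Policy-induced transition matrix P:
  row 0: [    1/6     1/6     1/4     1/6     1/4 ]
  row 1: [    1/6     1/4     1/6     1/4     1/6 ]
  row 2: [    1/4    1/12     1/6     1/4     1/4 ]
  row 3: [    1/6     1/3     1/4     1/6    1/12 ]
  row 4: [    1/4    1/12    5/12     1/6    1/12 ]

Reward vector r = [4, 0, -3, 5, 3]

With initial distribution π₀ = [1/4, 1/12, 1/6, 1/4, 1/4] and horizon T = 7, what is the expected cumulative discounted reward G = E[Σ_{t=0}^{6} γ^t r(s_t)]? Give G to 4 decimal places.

G = 5.6827

t=0: π = [0.2500, 0.0833, 0.1667, 0.2500, 0.2500], E[r] = 2.5000, γ^t·E[r] = 2.500000, running G = 2.500000
t=1: π = [0.2014, 0.1806, 0.2708, 0.1875, 0.1597], E[r] = 1.4097, γ^t·E[r] = 0.986806, running G = 3.486806
t=2: π = [0.2025, 0.1771, 0.2390, 0.2043, 0.1771], E[r] = 1.6458, γ^t·E[r] = 0.806458, running G = 4.293264
t=3: π = [0.2013, 0.1808, 0.2448, 0.2013, 0.1717], E[r] = 1.5926, γ^t·E[r] = 0.546259, running G = 4.839523
t=4: π = [0.2014, 0.1806, 0.2431, 0.2021, 0.1728], E[r] = 1.6050, γ^t·E[r] = 0.385372, running G = 5.224895
t=5: π = [0.2013, 0.1807, 0.2435, 0.2020, 0.1725], E[r] = 1.6021, γ^t·E[r] = 0.269272, running G = 5.494167
t=6: π = [0.2013, 0.1807, 0.2434, 0.2020, 0.1725], E[r] = 1.6028, γ^t·E[r] = 0.188571, running G = 5.682738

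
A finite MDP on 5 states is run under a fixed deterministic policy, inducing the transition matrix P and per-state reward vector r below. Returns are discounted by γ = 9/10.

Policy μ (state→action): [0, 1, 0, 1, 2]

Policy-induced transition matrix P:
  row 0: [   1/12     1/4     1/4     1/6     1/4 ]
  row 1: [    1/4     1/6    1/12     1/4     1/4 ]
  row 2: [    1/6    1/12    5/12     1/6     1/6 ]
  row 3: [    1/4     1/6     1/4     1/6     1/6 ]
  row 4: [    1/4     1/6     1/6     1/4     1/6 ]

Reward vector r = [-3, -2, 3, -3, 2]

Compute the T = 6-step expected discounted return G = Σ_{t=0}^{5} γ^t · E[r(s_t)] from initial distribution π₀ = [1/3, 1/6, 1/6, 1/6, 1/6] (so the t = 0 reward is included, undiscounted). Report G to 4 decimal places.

G = -2.3811

t=0: π = [0.3333, 0.1667, 0.1667, 0.1667, 0.1667], E[r] = -1.0000, γ^t·E[r] = -1.000000, running G = -1.000000
t=1: π = [0.1806, 0.1806, 0.2361, 0.1944, 0.2083], E[r] = -0.3611, γ^t·E[r] = -0.325000, running G = -1.325000
t=2: π = [0.2002, 0.1620, 0.2419, 0.1991, 0.1968], E[r] = -0.4028, γ^t·E[r] = -0.326250, running G = -1.651250
t=3: π = [0.1965, 0.1632, 0.2469, 0.1966, 0.1969], E[r] = -0.3710, γ^t·E[r] = -0.270492, running G = -1.921742
t=4: π = [0.1967, 0.1625, 0.2475, 0.1967, 0.1966], E[r] = -0.3691, γ^t·E[r] = -0.242135, running G = -2.163877
t=5: π = [0.1966, 0.1624, 0.2478, 0.1966, 0.1966], E[r] = -0.3678, γ^t·E[r] = -0.217200, running G = -2.381078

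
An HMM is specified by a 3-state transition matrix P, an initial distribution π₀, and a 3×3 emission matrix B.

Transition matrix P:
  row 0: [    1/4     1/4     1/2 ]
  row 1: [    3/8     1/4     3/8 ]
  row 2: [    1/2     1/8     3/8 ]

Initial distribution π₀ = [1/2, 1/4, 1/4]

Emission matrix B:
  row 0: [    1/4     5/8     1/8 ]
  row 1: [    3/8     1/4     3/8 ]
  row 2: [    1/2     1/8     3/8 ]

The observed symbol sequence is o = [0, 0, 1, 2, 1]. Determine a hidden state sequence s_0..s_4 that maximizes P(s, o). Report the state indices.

path = [0, 2, 0, 2, 0]

t=0: δ = [1.250e-01, 9.375e-02, 1.250e-01]  (obs o_0=0)
t=1: δ = [1.562e-02, 1.172e-02, 3.125e-02]  ψ = [2, 0, 0]  (obs o_1=0)
t=2: δ = [9.766e-03, 9.766e-04, 1.465e-03]  ψ = [2, 0, 2]  (obs o_2=1)
t=3: δ = [3.052e-04, 9.155e-04, 1.831e-03]  ψ = [0, 0, 0]  (obs o_3=2)
t=4: δ = [5.722e-04, 5.722e-05, 8.583e-05]  ψ = [2, 1, 2]  (obs o_4=1)
backtrack: best end state = 0; path = [0, 2, 0, 2, 0]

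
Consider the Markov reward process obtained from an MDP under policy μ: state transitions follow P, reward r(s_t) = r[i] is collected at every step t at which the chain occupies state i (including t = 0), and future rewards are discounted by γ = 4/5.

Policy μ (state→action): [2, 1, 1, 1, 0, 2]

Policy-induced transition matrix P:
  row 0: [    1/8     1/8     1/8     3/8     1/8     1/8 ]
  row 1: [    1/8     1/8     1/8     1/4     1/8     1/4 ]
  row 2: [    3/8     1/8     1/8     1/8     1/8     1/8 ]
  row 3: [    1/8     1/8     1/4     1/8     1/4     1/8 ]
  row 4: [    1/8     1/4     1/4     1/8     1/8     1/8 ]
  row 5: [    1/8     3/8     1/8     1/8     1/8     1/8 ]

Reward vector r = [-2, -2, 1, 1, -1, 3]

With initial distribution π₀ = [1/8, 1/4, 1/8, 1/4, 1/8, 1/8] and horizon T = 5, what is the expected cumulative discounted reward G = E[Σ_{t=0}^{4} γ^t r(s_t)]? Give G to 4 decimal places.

G = -0.1895

t=0: π = [0.1250, 0.2500, 0.1250, 0.2500, 0.1250, 0.1250], E[r] = -0.1250, γ^t·E[r] = -0.125000, running G = -0.125000
t=1: π = [0.1563, 0.1719, 0.1719, 0.1875, 0.1563, 0.1563], E[r] = 0.0156, γ^t·E[r] = 0.012500, running G = -0.112500
t=2: π = [0.1680, 0.1836, 0.1680, 0.1855, 0.1484, 0.1465], E[r] = -0.0586, γ^t·E[r] = -0.037500, running G = -0.150000
t=3: π = [0.1670, 0.1802, 0.1667, 0.1899, 0.1482, 0.1479], E[r] = -0.0420, γ^t·E[r] = -0.021500, running G = -0.171500
t=4: π = [0.1667, 0.1805, 0.1673, 0.1893, 0.1487, 0.1475], E[r] = -0.0440, γ^t·E[r] = -0.018038, running G = -0.189538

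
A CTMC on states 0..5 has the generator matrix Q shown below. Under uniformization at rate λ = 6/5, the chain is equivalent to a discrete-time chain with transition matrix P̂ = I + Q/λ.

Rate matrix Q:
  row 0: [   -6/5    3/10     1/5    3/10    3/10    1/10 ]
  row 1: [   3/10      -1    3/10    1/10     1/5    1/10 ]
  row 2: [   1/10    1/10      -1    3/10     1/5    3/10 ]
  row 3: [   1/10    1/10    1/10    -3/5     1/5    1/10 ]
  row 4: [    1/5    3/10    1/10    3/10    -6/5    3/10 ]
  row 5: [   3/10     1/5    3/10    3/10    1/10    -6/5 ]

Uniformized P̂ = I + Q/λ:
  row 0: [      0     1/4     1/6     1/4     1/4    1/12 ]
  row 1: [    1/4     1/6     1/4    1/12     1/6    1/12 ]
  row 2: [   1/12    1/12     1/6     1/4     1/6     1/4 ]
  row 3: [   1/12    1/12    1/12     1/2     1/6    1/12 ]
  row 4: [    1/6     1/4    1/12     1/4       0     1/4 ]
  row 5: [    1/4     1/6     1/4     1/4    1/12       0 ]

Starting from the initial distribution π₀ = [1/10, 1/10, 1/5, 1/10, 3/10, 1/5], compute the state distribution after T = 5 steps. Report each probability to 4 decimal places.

π = [0.1301, 0.1519, 0.1527, 0.2993, 0.1435, 0.1225]

t=0: π = [0.1000, 0.1000, 0.2000, 0.1000, 0.3000, 0.2000]
t=1: π = [0.1500, 0.1750, 0.1583, 0.2583, 0.1083, 0.1500]
t=2: π = [0.1340, 0.1535, 0.1632, 0.2854, 0.1486, 0.1153]
t=3: π = [0.1293, 0.1528, 0.1529, 0.2958, 0.1435, 0.1257]
t=4: π = [0.1309, 0.1520, 0.1533, 0.2985, 0.1431, 0.1223]
t=5: π = [0.1301, 0.1519, 0.1527, 0.2993, 0.1435, 0.1225]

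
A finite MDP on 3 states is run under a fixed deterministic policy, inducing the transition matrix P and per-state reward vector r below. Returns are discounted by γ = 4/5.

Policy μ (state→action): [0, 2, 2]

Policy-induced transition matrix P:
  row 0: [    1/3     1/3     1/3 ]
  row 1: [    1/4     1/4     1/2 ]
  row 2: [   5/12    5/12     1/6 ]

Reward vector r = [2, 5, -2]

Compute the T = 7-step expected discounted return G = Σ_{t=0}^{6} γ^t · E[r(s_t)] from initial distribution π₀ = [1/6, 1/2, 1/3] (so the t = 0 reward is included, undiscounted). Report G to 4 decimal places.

G = 6.9839

t=0: π = [0.1667, 0.5000, 0.3333], E[r] = 2.1667, γ^t·E[r] = 2.166667, running G = 2.166667
t=1: π = [0.3194, 0.3194, 0.3611], E[r] = 1.5139, γ^t·E[r] = 1.211111, running G = 3.377778
t=2: π = [0.3368, 0.3368, 0.3264], E[r] = 1.7049, γ^t·E[r] = 1.091111, running G = 4.468889
t=3: π = [0.3325, 0.3325, 0.3351], E[r] = 1.6571, γ^t·E[r] = 0.848444, running G = 5.317333
t=4: π = [0.3336, 0.3336, 0.3329], E[r] = 1.6691, γ^t·E[r] = 0.683644, running G = 6.000978
t=5: π = [0.3333, 0.3333, 0.3334], E[r] = 1.6661, γ^t·E[r] = 0.545938, running G = 6.546916
t=6: π = [0.3333, 0.3333, 0.3333], E[r] = 1.6668, γ^t·E[r] = 0.436946, running G = 6.983861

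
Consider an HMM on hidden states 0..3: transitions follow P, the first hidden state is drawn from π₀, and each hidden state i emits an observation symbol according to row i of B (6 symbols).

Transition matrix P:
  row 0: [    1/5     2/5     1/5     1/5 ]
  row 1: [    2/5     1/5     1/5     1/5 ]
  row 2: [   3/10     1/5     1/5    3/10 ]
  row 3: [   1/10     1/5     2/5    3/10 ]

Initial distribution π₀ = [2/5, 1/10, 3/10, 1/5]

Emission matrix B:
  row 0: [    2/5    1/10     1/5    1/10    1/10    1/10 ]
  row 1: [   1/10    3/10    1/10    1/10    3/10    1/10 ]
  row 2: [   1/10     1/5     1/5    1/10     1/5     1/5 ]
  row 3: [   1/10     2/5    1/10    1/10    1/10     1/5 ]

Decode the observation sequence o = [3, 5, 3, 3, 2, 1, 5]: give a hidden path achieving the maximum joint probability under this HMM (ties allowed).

path = [2, 3, 2, 3, 2, 3, 2]

t=0: δ = [4.000e-02, 1.000e-02, 3.000e-02, 2.000e-02]  (obs o_0=3)
t=1: δ = [9.000e-04, 1.600e-03, 1.600e-03, 1.800e-03]  ψ = [2, 0, 0, 2]  (obs o_1=5)
t=2: δ = [6.400e-05, 3.600e-05, 7.200e-05, 5.400e-05]  ψ = [1, 0, 3, 3]  (obs o_2=3)
t=3: δ = [2.160e-06, 2.560e-06, 2.160e-06, 2.160e-06]  ψ = [2, 0, 3, 2]  (obs o_3=3)
t=4: δ = [2.048e-07, 8.640e-08, 1.728e-07, 6.480e-08]  ψ = [1, 0, 3, 2]  (obs o_4=2)
t=5: δ = [5.184e-09, 2.458e-08, 8.192e-09, 2.074e-08]  ψ = [2, 0, 0, 2]  (obs o_5=1)
t=6: δ = [9.830e-10, 4.915e-10, 1.659e-09, 1.244e-09]  ψ = [1, 1, 3, 3]  (obs o_6=5)
backtrack: best end state = 2; path = [2, 3, 2, 3, 2, 3, 2]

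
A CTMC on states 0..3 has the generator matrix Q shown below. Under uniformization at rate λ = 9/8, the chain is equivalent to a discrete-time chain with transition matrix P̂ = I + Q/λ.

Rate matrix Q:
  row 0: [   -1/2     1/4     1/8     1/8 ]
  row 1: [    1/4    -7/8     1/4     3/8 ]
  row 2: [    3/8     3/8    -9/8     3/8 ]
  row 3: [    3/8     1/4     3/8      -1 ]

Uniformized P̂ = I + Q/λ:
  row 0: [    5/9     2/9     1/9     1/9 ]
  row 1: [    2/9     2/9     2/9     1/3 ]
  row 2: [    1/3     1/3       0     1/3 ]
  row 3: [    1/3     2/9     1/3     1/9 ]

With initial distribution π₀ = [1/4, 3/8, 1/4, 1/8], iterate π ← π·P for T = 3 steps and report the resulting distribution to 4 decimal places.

t=0: π = [0.2500, 0.3750, 0.2500, 0.1250]
t=1: π = [0.3472, 0.2500, 0.1528, 0.2500]
t=2: π = [0.3827, 0.2392, 0.1775, 0.2006]
t=3: π = [0.3918, 0.2419, 0.1626, 0.2037]

π = [0.3918, 0.2419, 0.1626, 0.2037]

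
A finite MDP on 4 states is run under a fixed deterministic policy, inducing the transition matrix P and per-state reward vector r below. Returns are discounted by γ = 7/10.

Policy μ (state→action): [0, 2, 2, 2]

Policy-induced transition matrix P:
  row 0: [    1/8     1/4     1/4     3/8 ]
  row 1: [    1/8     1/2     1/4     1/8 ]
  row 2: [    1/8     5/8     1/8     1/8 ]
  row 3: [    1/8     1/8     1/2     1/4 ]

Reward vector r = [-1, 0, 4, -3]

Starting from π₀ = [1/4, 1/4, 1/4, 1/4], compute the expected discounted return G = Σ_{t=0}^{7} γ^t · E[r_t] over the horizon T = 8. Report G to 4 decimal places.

G = 0.8056

t=0: π = [0.2500, 0.2500, 0.2500, 0.2500], E[r] = 0.0000, γ^t·E[r] = 0.000000, running G = 0.000000
t=1: π = [0.1250, 0.3750, 0.2813, 0.2188], E[r] = 0.3438, γ^t·E[r] = 0.240625, running G = 0.240625
t=2: π = [0.1250, 0.4219, 0.2695, 0.1836], E[r] = 0.4023, γ^t·E[r] = 0.197148, running G = 0.437773
t=3: π = [0.1250, 0.4336, 0.2622, 0.1792], E[r] = 0.3862, γ^t·E[r] = 0.132477, running G = 0.570250
t=4: π = [0.1250, 0.4343, 0.2620, 0.1786], E[r] = 0.3871, γ^t·E[r] = 0.092954, running G = 0.663204
t=5: π = [0.1250, 0.4345, 0.2619, 0.1786], E[r] = 0.3869, γ^t·E[r] = 0.065025, running G = 0.728230
t=6: π = [0.1250, 0.4345, 0.2619, 0.1786], E[r] = 0.3869, γ^t·E[r] = 0.045519, running G = 0.773749
t=7: π = [0.1250, 0.4345, 0.2619, 0.1786], E[r] = 0.3869, γ^t·E[r] = 0.031863, running G = 0.805612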